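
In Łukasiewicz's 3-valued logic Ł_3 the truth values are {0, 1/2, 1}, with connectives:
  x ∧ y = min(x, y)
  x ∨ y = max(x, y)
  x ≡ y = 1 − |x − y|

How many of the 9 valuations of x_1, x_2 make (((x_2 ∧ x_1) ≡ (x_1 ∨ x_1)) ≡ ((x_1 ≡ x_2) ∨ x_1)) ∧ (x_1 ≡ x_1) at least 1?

4

x_1 = 0, x_2 = 0 ↦ 1  ≥
x_1 = 0, x_2 = 1/2 ↦ 1/2  <
x_1 = 0, x_2 = 1 ↦ 0  <
x_1 = 1/2, x_2 = 0 ↦ 1  ≥
x_1 = 1/2, x_2 = 1/2 ↦ 1  ≥
x_1 = 1/2, x_2 = 1 ↦ 1/2  <
x_1 = 1, x_2 = 0 ↦ 0  <
x_1 = 1, x_2 = 1/2 ↦ 1/2  <
x_1 = 1, x_2 = 1 ↦ 1  ≥
So 4 of the 9 assignments meet the threshold.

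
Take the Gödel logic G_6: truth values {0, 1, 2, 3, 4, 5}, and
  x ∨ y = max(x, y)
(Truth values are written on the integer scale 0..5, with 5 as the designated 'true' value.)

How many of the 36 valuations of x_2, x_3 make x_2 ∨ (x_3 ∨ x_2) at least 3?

value 5: 11 assignments (counts)
value 4: 9 assignments (counts)
value 3: 7 assignments (counts)
value 2: 5 assignments
value 1: 3 assignments
value 0: 1 assignment
So 27 of the 36 assignments meet the threshold.

27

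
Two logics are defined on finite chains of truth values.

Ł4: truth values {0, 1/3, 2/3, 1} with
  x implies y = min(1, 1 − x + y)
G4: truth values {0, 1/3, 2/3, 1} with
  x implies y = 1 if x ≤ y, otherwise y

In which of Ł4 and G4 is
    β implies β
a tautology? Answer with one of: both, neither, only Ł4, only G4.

In Ł4: every assignment gives 1 — tautology.
In G4: every assignment gives 1 — tautology.

both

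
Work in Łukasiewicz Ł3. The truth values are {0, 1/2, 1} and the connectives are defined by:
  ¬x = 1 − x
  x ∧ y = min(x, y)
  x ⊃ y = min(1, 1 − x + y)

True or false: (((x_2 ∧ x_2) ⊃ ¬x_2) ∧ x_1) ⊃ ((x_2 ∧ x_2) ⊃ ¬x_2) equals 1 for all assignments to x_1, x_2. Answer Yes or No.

x_1 = 0, x_2 = 0 ↦ 1
x_1 = 0, x_2 = 1/2 ↦ 1
x_1 = 0, x_2 = 1 ↦ 1
x_1 = 1/2, x_2 = 0 ↦ 1
x_1 = 1/2, x_2 = 1/2 ↦ 1
x_1 = 1/2, x_2 = 1 ↦ 1
x_1 = 1, x_2 = 0 ↦ 1
x_1 = 1, x_2 = 1/2 ↦ 1
x_1 = 1, x_2 = 1 ↦ 1
Every assignment gives a value ≥ 1.

Yes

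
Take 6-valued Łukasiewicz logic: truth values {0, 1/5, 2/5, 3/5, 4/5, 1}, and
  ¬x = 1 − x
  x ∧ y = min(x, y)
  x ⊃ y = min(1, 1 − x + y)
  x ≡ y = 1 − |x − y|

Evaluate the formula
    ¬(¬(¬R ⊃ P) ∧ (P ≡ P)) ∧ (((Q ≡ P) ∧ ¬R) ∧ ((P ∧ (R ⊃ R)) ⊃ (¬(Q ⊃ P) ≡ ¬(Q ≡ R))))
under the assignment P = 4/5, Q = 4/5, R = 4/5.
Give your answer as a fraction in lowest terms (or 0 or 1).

1/5

¬R = ¬4/5 = 1/5
¬R ⊃ P = 1/5 ⊃ 4/5 = 1
¬(¬R ⊃ P) = ¬1 = 0
P ≡ P = 4/5 ≡ 4/5 = 1
¬(¬R ⊃ P) ∧ (P ≡ P) = 0 ∧ 1 = 0
¬(¬(¬R ⊃ P) ∧ (P ≡ P)) = ¬0 = 1
Q ≡ P = 4/5 ≡ 4/5 = 1
¬R = ¬4/5 = 1/5
(Q ≡ P) ∧ ¬R = 1 ∧ 1/5 = 1/5
R ⊃ R = 4/5 ⊃ 4/5 = 1
P ∧ (R ⊃ R) = 4/5 ∧ 1 = 4/5
Q ⊃ P = 4/5 ⊃ 4/5 = 1
¬(Q ⊃ P) = ¬1 = 0
Q ≡ R = 4/5 ≡ 4/5 = 1
¬(Q ≡ R) = ¬1 = 0
¬(Q ⊃ P) ≡ ¬(Q ≡ R) = 0 ≡ 0 = 1
(P ∧ (R ⊃ R)) ⊃ (¬(Q ⊃ P) ≡ ¬(Q ≡ R)) = 4/5 ⊃ 1 = 1
((Q ≡ P) ∧ ¬R) ∧ ((P ∧ (R ⊃ R)) ⊃ (¬(Q ⊃ P) ≡ ¬(Q ≡ R))) = 1/5 ∧ 1 = 1/5
¬(¬(¬R ⊃ P) ∧ (P ≡ P)) ∧ (((Q ≡ P) ∧ ¬R) ∧ ((P ∧ (R ⊃ R)) ⊃ (¬(Q ⊃ P) ≡ ¬(Q ≡ R)))) = 1 ∧ 1/5 = 1/5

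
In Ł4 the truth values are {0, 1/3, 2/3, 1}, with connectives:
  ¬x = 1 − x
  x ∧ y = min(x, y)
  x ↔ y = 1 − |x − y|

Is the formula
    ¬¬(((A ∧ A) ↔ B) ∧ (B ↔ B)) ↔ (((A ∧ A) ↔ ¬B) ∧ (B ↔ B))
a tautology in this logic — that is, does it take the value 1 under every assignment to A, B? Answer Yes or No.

No

Counterexample: take A = 0, B = 0.
A ∧ A = 0 ∧ 0 = 0
(A ∧ A) ↔ B = 0 ↔ 0 = 1
B ↔ B = 0 ↔ 0 = 1
((A ∧ A) ↔ B) ∧ (B ↔ B) = 1 ∧ 1 = 1
¬(((A ∧ A) ↔ B) ∧ (B ↔ B)) = ¬1 = 0
¬¬(((A ∧ A) ↔ B) ∧ (B ↔ B)) = ¬0 = 1
A ∧ A = 0 ∧ 0 = 0
¬B = ¬0 = 1
(A ∧ A) ↔ ¬B = 0 ↔ 1 = 0
B ↔ B = 0 ↔ 0 = 1
((A ∧ A) ↔ ¬B) ∧ (B ↔ B) = 0 ∧ 1 = 0
¬¬(((A ∧ A) ↔ B) ∧ (B ↔ B)) ↔ (((A ∧ A) ↔ ¬B) ∧ (B ↔ B)) = 1 ↔ 0 = 0
This gives 0 ≠ 1.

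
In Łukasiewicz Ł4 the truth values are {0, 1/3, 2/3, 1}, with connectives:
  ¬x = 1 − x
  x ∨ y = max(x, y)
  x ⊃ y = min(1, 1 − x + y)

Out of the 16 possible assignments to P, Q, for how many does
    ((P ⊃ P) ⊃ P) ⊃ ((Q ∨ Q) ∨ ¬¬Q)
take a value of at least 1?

10

P = 0, Q = 0 ↦ 1  ≥
P = 0, Q = 1/3 ↦ 1  ≥
P = 0, Q = 2/3 ↦ 1  ≥
P = 0, Q = 1 ↦ 1  ≥
P = 1/3, Q = 0 ↦ 2/3  <
P = 1/3, Q = 1/3 ↦ 1  ≥
P = 1/3, Q = 2/3 ↦ 1  ≥
P = 1/3, Q = 1 ↦ 1  ≥
P = 2/3, Q = 0 ↦ 1/3  <
P = 2/3, Q = 1/3 ↦ 2/3  <
P = 2/3, Q = 2/3 ↦ 1  ≥
P = 2/3, Q = 1 ↦ 1  ≥
P = 1, Q = 0 ↦ 0  <
P = 1, Q = 1/3 ↦ 1/3  <
P = 1, Q = 2/3 ↦ 2/3  <
P = 1, Q = 1 ↦ 1  ≥
So 10 of the 16 assignments meet the threshold.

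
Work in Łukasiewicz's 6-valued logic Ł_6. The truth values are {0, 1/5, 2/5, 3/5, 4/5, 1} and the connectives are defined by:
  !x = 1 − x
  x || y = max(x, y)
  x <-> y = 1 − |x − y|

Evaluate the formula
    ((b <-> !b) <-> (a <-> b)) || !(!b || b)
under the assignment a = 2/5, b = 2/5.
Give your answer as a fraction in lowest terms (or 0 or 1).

4/5

!b = !2/5 = 3/5
b <-> !b = 2/5 <-> 3/5 = 4/5
a <-> b = 2/5 <-> 2/5 = 1
(b <-> !b) <-> (a <-> b) = 4/5 <-> 1 = 4/5
!b = !2/5 = 3/5
!b || b = 3/5 || 2/5 = 3/5
!(!b || b) = !3/5 = 2/5
((b <-> !b) <-> (a <-> b)) || !(!b || b) = 4/5 || 2/5 = 4/5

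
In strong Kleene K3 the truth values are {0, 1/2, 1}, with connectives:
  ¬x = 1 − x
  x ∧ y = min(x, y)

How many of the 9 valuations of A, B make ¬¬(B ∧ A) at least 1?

1

A = 0, B = 0 ↦ 0  <
A = 0, B = 1/2 ↦ 0  <
A = 0, B = 1 ↦ 0  <
A = 1/2, B = 0 ↦ 0  <
A = 1/2, B = 1/2 ↦ 1/2  <
A = 1/2, B = 1 ↦ 1/2  <
A = 1, B = 0 ↦ 0  <
A = 1, B = 1/2 ↦ 1/2  <
A = 1, B = 1 ↦ 1  ≥
So 1 of the 9 assignments meets the threshold.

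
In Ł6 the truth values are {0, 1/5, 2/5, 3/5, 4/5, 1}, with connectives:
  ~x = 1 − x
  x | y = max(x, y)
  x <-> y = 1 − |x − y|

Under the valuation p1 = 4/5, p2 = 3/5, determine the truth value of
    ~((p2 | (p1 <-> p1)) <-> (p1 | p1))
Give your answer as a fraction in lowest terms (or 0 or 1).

1/5

p1 <-> p1 = 4/5 <-> 4/5 = 1
p2 | (p1 <-> p1) = 3/5 | 1 = 1
p1 | p1 = 4/5 | 4/5 = 4/5
(p2 | (p1 <-> p1)) <-> (p1 | p1) = 1 <-> 4/5 = 4/5
~((p2 | (p1 <-> p1)) <-> (p1 | p1)) = ~4/5 = 1/5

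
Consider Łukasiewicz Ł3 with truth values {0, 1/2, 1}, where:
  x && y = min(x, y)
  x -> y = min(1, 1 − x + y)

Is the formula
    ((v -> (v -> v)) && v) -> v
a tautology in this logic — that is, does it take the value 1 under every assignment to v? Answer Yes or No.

Yes

v = 0 ↦ 1
v = 1/2 ↦ 1
v = 1 ↦ 1
Every assignment gives a value ≥ 1.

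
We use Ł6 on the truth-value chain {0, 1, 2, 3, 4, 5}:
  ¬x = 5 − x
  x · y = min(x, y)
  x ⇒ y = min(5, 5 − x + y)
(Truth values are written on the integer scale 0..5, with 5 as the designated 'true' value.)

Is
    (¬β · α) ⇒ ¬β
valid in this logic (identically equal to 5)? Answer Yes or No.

Yes

At α = 2, β = 2, for instance:
¬β = ¬2 = 3
¬β · α = 3 · 2 = 2
(¬β · α) ⇒ ¬β = 2 ⇒ 3 = 5
and checking the remaining 35 assignments likewise gives ≥ 5 in every case.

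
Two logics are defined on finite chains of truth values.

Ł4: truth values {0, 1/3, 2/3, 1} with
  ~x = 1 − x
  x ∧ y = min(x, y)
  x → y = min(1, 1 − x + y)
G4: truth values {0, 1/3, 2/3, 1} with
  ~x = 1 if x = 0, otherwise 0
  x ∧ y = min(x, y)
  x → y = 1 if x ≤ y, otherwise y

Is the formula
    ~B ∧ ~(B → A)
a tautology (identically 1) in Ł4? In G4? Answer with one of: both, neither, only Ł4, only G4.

In Ł4: at A = 0, B = 0 the value is 0 — not a tautology.
In G4: at A = 0, B = 0 the value is 0 — not a tautology.

neither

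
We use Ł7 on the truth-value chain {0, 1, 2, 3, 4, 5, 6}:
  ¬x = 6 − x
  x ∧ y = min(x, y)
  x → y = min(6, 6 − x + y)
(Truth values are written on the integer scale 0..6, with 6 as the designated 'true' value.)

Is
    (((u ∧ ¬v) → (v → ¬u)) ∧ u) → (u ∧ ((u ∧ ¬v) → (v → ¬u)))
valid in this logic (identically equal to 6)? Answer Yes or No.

At u = 2, v = 5, for instance:
¬v = ¬5 = 1
u ∧ ¬v = 2 ∧ 1 = 1
¬u = ¬2 = 4
v → ¬u = 5 → 4 = 5
(u ∧ ¬v) → (v → ¬u) = 1 → 5 = 6
((u ∧ ¬v) → (v → ¬u)) ∧ u = 6 ∧ 2 = 2
u ∧ ((u ∧ ¬v) → (v → ¬u)) = 2 ∧ 6 = 2
(((u ∧ ¬v) → (v → ¬u)) ∧ u) → (u ∧ ((u ∧ ¬v) → (v → ¬u))) = 2 → 2 = 6
and checking the remaining 48 assignments likewise gives ≥ 6 in every case.

Yes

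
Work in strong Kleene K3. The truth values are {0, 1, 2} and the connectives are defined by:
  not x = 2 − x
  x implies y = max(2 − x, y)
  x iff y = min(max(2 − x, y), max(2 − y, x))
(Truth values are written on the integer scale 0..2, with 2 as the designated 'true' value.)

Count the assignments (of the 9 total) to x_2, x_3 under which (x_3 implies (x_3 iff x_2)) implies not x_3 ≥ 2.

4

x_2 = 0, x_3 = 0 ↦ 2  ≥
x_2 = 0, x_3 = 1 ↦ 1  <
x_2 = 0, x_3 = 2 ↦ 2  ≥
x_2 = 1, x_3 = 0 ↦ 2  ≥
x_2 = 1, x_3 = 1 ↦ 1  <
x_2 = 1, x_3 = 2 ↦ 1  <
x_2 = 2, x_3 = 0 ↦ 2  ≥
x_2 = 2, x_3 = 1 ↦ 1  <
x_2 = 2, x_3 = 2 ↦ 0  <
So 4 of the 9 assignments meet the threshold.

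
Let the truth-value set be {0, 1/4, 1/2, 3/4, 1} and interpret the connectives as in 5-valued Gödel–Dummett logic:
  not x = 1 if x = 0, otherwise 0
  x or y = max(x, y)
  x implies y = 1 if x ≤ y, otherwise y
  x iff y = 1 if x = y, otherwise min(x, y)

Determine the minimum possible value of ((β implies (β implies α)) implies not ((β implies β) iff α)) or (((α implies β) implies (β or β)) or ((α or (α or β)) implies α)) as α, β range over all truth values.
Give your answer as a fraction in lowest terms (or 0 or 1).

Take α = 1/4, β = 1/2:
β implies α = 1/2 implies 1/4 = 1/4
β implies (β implies α) = 1/2 implies 1/4 = 1/4
β implies β = 1/2 implies 1/2 = 1
(β implies β) iff α = 1 iff 1/4 = 1/4
not ((β implies β) iff α) = not 1/4 = 0
(β implies (β implies α)) implies not ((β implies β) iff α) = 1/4 implies 0 = 0
α implies β = 1/4 implies 1/2 = 1
β or β = 1/2 or 1/2 = 1/2
(α implies β) implies (β or β) = 1 implies 1/2 = 1/2
α or β = 1/4 or 1/2 = 1/2
α or (α or β) = 1/4 or 1/2 = 1/2
(α or (α or β)) implies α = 1/2 implies 1/4 = 1/4
((α implies β) implies (β or β)) or ((α or (α or β)) implies α) = 1/2 or 1/4 = 1/2
((β implies (β implies α)) implies not ((β implies β) iff α)) or (((α implies β) implies (β or β)) or ((α or (α or β)) implies α)) = 0 or 1/2 = 1/2
No assignment yields a value below 1/2, so this is the minimum.

1/2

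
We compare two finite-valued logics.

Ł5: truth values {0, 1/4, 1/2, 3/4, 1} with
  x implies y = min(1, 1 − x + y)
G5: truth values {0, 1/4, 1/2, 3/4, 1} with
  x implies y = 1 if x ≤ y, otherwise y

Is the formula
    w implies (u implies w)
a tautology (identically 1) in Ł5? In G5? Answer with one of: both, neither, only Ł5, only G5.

In Ł5: every assignment gives 1 — tautology.
In G5: every assignment gives 1 — tautology.

both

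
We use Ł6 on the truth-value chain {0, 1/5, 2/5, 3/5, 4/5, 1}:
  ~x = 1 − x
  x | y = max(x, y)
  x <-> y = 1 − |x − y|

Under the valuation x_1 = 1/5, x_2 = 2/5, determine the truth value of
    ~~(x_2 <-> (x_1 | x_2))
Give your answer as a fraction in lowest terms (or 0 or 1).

1

x_1 | x_2 = 1/5 | 2/5 = 2/5
x_2 <-> (x_1 | x_2) = 2/5 <-> 2/5 = 1
~(x_2 <-> (x_1 | x_2)) = ~1 = 0
~~(x_2 <-> (x_1 | x_2)) = ~0 = 1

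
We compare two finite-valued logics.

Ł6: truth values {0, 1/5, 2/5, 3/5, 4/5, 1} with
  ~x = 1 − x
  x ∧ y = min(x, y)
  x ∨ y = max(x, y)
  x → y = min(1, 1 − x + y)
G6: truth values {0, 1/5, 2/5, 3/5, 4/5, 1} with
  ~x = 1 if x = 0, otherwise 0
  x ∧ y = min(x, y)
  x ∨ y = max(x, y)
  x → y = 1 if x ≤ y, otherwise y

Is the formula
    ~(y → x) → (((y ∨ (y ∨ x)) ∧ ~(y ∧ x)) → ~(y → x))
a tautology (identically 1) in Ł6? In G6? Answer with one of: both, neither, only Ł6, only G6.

In Ł6: every assignment gives 1 — tautology.
In G6: every assignment gives 1 — tautology.

both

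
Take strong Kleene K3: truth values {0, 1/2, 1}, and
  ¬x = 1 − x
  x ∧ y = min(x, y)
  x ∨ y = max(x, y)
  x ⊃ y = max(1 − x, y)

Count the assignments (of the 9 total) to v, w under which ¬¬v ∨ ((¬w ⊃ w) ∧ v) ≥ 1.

3

v = 0, w = 0 ↦ 0  <
v = 0, w = 1/2 ↦ 0  <
v = 0, w = 1 ↦ 0  <
v = 1/2, w = 0 ↦ 1/2  <
v = 1/2, w = 1/2 ↦ 1/2  <
v = 1/2, w = 1 ↦ 1/2  <
v = 1, w = 0 ↦ 1  ≥
v = 1, w = 1/2 ↦ 1  ≥
v = 1, w = 1 ↦ 1  ≥
So 3 of the 9 assignments meet the threshold.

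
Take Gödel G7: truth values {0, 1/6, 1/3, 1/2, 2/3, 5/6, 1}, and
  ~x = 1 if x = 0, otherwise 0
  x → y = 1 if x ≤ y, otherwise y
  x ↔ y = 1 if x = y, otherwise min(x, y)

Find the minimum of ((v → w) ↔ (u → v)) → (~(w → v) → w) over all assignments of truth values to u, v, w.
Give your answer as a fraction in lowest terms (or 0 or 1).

Take u = 0, v = 0, w = 1/6:
v → w = 0 → 1/6 = 1
u → v = 0 → 0 = 1
(v → w) ↔ (u → v) = 1 ↔ 1 = 1
w → v = 1/6 → 0 = 0
~(w → v) = ~0 = 1
~(w → v) → w = 1 → 1/6 = 1/6
((v → w) ↔ (u → v)) → (~(w → v) → w) = 1 → 1/6 = 1/6
No assignment yields a value below 1/6, so this is the minimum.

1/6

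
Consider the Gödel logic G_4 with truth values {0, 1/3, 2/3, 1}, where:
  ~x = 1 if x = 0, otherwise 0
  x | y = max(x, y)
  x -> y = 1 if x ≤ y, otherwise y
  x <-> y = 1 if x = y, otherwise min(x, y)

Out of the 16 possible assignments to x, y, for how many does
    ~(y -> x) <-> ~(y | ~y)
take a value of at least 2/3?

13

x = 0, y = 0 ↦ 1  ≥
x = 0, y = 1/3 ↦ 0  <
x = 0, y = 2/3 ↦ 0  <
x = 0, y = 1 ↦ 0  <
x = 1/3, y = 0 ↦ 1  ≥
x = 1/3, y = 1/3 ↦ 1  ≥
x = 1/3, y = 2/3 ↦ 1  ≥
x = 1/3, y = 1 ↦ 1  ≥
x = 2/3, y = 0 ↦ 1  ≥
x = 2/3, y = 1/3 ↦ 1  ≥
x = 2/3, y = 2/3 ↦ 1  ≥
x = 2/3, y = 1 ↦ 1  ≥
x = 1, y = 0 ↦ 1  ≥
x = 1, y = 1/3 ↦ 1  ≥
x = 1, y = 2/3 ↦ 1  ≥
x = 1, y = 1 ↦ 1  ≥
So 13 of the 16 assignments meet the threshold.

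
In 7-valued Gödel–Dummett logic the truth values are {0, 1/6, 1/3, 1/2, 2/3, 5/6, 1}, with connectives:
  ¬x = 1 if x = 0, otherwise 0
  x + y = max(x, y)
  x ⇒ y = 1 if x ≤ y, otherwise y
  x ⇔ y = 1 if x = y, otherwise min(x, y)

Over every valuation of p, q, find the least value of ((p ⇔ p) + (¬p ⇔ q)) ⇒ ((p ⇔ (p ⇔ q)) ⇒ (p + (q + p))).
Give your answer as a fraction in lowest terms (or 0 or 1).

1/6

Take p = 0, q = 1/6:
p ⇔ p = 0 ⇔ 0 = 1
¬p = ¬0 = 1
¬p ⇔ q = 1 ⇔ 1/6 = 1/6
(p ⇔ p) + (¬p ⇔ q) = 1 + 1/6 = 1
p ⇔ q = 0 ⇔ 1/6 = 0
p ⇔ (p ⇔ q) = 0 ⇔ 0 = 1
q + p = 1/6 + 0 = 1/6
p + (q + p) = 0 + 1/6 = 1/6
(p ⇔ (p ⇔ q)) ⇒ (p + (q + p)) = 1 ⇒ 1/6 = 1/6
((p ⇔ p) + (¬p ⇔ q)) ⇒ ((p ⇔ (p ⇔ q)) ⇒ (p + (q + p))) = 1 ⇒ 1/6 = 1/6
No assignment yields a value below 1/6, so this is the minimum.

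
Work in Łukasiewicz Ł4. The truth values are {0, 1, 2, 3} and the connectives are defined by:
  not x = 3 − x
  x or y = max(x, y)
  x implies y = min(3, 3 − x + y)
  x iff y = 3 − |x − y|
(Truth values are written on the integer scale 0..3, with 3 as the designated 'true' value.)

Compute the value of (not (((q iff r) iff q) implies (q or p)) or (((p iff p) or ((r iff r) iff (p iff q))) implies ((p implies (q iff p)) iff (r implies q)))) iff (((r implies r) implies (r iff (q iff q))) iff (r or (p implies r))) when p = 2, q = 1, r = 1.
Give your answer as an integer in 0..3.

2

q iff r = 1 iff 1 = 3
(q iff r) iff q = 3 iff 1 = 1
q or p = 1 or 2 = 2
((q iff r) iff q) implies (q or p) = 1 implies 2 = 3
not (((q iff r) iff q) implies (q or p)) = not 3 = 0
p iff p = 2 iff 2 = 3
r iff r = 1 iff 1 = 3
p iff q = 2 iff 1 = 2
(r iff r) iff (p iff q) = 3 iff 2 = 2
(p iff p) or ((r iff r) iff (p iff q)) = 3 or 2 = 3
q iff p = 1 iff 2 = 2
p implies (q iff p) = 2 implies 2 = 3
r implies q = 1 implies 1 = 3
(p implies (q iff p)) iff (r implies q) = 3 iff 3 = 3
((p iff p) or ((r iff r) iff (p iff q))) implies ((p implies (q iff p)) iff (r implies q)) = 3 implies 3 = 3
not (((q iff r) iff q) implies (q or p)) or (((p iff p) or ((r iff r) iff (p iff q))) implies ((p implies (q iff p)) iff (r implies q))) = 0 or 3 = 3
r implies r = 1 implies 1 = 3
q iff q = 1 iff 1 = 3
r iff (q iff q) = 1 iff 3 = 1
(r implies r) implies (r iff (q iff q)) = 3 implies 1 = 1
p implies r = 2 implies 1 = 2
r or (p implies r) = 1 or 2 = 2
((r implies r) implies (r iff (q iff q))) iff (r or (p implies r)) = 1 iff 2 = 2
(not (((q iff r) iff q) implies (q or p)) or (((p iff p) or ((r iff r) iff (p iff q))) implies ((p implies (q iff p)) iff (r implies q)))) iff (((r implies r) implies (r iff (q iff q))) iff (r or (p implies r))) = 3 iff 2 = 2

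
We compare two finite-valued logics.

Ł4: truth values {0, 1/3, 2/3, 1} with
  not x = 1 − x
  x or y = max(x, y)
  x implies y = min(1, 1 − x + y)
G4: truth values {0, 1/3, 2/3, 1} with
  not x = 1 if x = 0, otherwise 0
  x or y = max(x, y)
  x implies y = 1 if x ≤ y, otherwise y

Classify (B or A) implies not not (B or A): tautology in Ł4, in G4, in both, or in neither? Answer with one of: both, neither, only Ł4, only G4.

both

In Ł4: every assignment gives 1 — tautology.
In G4: every assignment gives 1 — tautology.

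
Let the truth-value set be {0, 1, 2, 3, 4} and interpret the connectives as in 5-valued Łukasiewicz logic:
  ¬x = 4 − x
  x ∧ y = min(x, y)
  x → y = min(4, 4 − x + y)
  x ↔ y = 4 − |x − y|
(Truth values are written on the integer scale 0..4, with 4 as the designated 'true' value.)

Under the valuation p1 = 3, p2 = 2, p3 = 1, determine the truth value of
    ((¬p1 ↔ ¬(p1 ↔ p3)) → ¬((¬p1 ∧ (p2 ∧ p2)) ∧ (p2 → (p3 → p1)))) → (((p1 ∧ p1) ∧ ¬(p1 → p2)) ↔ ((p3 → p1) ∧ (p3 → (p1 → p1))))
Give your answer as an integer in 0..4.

1

¬p1 = ¬3 = 1
p1 ↔ p3 = 3 ↔ 1 = 2
¬(p1 ↔ p3) = ¬2 = 2
¬p1 ↔ ¬(p1 ↔ p3) = 1 ↔ 2 = 3
¬p1 = ¬3 = 1
p2 ∧ p2 = 2 ∧ 2 = 2
¬p1 ∧ (p2 ∧ p2) = 1 ∧ 2 = 1
p3 → p1 = 1 → 3 = 4
p2 → (p3 → p1) = 2 → 4 = 4
(¬p1 ∧ (p2 ∧ p2)) ∧ (p2 → (p3 → p1)) = 1 ∧ 4 = 1
¬((¬p1 ∧ (p2 ∧ p2)) ∧ (p2 → (p3 → p1))) = ¬1 = 3
(¬p1 ↔ ¬(p1 ↔ p3)) → ¬((¬p1 ∧ (p2 ∧ p2)) ∧ (p2 → (p3 → p1))) = 3 → 3 = 4
p1 ∧ p1 = 3 ∧ 3 = 3
p1 → p2 = 3 → 2 = 3
¬(p1 → p2) = ¬3 = 1
(p1 ∧ p1) ∧ ¬(p1 → p2) = 3 ∧ 1 = 1
p3 → p1 = 1 → 3 = 4
p1 → p1 = 3 → 3 = 4
p3 → (p1 → p1) = 1 → 4 = 4
(p3 → p1) ∧ (p3 → (p1 → p1)) = 4 ∧ 4 = 4
((p1 ∧ p1) ∧ ¬(p1 → p2)) ↔ ((p3 → p1) ∧ (p3 → (p1 → p1))) = 1 ↔ 4 = 1
((¬p1 ↔ ¬(p1 ↔ p3)) → ¬((¬p1 ∧ (p2 ∧ p2)) ∧ (p2 → (p3 → p1)))) → (((p1 ∧ p1) ∧ ¬(p1 → p2)) ↔ ((p3 → p1) ∧ (p3 → (p1 → p1)))) = 4 → 1 = 1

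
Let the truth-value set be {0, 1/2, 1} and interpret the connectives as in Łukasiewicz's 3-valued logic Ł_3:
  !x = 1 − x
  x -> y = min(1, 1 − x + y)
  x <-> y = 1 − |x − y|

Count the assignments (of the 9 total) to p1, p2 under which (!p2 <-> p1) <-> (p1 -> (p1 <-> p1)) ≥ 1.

3

p1 = 0, p2 = 0 ↦ 0  <
p1 = 0, p2 = 1/2 ↦ 1/2  <
p1 = 0, p2 = 1 ↦ 1  ≥
p1 = 1/2, p2 = 0 ↦ 1/2  <
p1 = 1/2, p2 = 1/2 ↦ 1  ≥
p1 = 1/2, p2 = 1 ↦ 1/2  <
p1 = 1, p2 = 0 ↦ 1  ≥
p1 = 1, p2 = 1/2 ↦ 1/2  <
p1 = 1, p2 = 1 ↦ 0  <
So 3 of the 9 assignments meet the threshold.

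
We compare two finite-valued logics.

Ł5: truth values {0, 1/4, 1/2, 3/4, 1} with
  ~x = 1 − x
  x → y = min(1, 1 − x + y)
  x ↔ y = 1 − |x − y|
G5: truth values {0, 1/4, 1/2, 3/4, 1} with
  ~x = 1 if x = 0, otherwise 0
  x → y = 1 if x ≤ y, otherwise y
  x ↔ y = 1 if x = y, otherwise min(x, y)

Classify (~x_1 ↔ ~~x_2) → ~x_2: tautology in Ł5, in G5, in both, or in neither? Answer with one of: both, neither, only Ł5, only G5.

neither

In Ł5: at x_1 = 0, x_2 = 3/4 the value is 1/2 — not a tautology.
In G5: at x_1 = 0, x_2 = 1/4 the value is 0 — not a tautology.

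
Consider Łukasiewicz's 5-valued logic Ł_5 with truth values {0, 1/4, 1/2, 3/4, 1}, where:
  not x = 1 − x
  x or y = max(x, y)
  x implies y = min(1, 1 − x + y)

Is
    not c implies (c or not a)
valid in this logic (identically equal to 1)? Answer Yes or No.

Counterexample: take a = 1/4, c = 0.
not c = not 0 = 1
not a = not 1/4 = 3/4
c or not a = 0 or 3/4 = 3/4
not c implies (c or not a) = 1 implies 3/4 = 3/4
This gives 3/4 ≠ 1.

No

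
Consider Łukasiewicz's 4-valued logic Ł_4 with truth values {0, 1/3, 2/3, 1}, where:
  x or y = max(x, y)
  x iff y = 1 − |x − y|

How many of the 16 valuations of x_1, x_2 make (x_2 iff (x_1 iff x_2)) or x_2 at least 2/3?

13

x_1 = 0, x_2 = 0 ↦ 0  <
x_1 = 0, x_2 = 1/3 ↦ 2/3  ≥
x_1 = 0, x_2 = 2/3 ↦ 2/3  ≥
x_1 = 0, x_2 = 1 ↦ 1  ≥
x_1 = 1/3, x_2 = 0 ↦ 1/3  <
x_1 = 1/3, x_2 = 1/3 ↦ 1/3  <
x_1 = 1/3, x_2 = 2/3 ↦ 1  ≥
x_1 = 1/3, x_2 = 1 ↦ 1  ≥
x_1 = 2/3, x_2 = 0 ↦ 2/3  ≥
x_1 = 2/3, x_2 = 1/3 ↦ 2/3  ≥
x_1 = 2/3, x_2 = 2/3 ↦ 2/3  ≥
x_1 = 2/3, x_2 = 1 ↦ 1  ≥
x_1 = 1, x_2 = 0 ↦ 1  ≥
x_1 = 1, x_2 = 1/3 ↦ 1  ≥
x_1 = 1, x_2 = 2/3 ↦ 1  ≥
x_1 = 1, x_2 = 1 ↦ 1  ≥
So 13 of the 16 assignments meet the threshold.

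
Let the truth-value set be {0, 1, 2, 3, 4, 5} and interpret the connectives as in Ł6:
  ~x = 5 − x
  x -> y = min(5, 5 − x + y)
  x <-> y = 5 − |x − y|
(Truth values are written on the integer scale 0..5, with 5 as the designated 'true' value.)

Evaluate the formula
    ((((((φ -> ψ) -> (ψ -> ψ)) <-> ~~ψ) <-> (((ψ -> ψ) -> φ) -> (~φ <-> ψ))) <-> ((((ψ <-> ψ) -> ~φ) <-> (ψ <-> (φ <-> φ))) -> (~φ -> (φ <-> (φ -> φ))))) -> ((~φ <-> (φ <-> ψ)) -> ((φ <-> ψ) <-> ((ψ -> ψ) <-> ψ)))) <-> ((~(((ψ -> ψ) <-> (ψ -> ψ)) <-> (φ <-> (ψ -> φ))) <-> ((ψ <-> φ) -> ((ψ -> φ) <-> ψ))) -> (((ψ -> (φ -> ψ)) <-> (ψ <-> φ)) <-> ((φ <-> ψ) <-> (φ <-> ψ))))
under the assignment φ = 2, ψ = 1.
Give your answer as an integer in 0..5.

5

φ -> ψ = 2 -> 1 = 4
ψ -> ψ = 1 -> 1 = 5
(φ -> ψ) -> (ψ -> ψ) = 4 -> 5 = 5
~ψ = ~1 = 4
~~ψ = ~4 = 1
((φ -> ψ) -> (ψ -> ψ)) <-> ~~ψ = 5 <-> 1 = 1
ψ -> ψ = 1 -> 1 = 5
(ψ -> ψ) -> φ = 5 -> 2 = 2
~φ = ~2 = 3
~φ <-> ψ = 3 <-> 1 = 3
((ψ -> ψ) -> φ) -> (~φ <-> ψ) = 2 -> 3 = 5
(((φ -> ψ) -> (ψ -> ψ)) <-> ~~ψ) <-> (((ψ -> ψ) -> φ) -> (~φ <-> ψ)) = 1 <-> 5 = 1
ψ <-> ψ = 1 <-> 1 = 5
~φ = ~2 = 3
(ψ <-> ψ) -> ~φ = 5 -> 3 = 3
φ <-> φ = 2 <-> 2 = 5
ψ <-> (φ <-> φ) = 1 <-> 5 = 1
((ψ <-> ψ) -> ~φ) <-> (ψ <-> (φ <-> φ)) = 3 <-> 1 = 3
~φ = ~2 = 3
φ -> φ = 2 -> 2 = 5
φ <-> (φ -> φ) = 2 <-> 5 = 2
~φ -> (φ <-> (φ -> φ)) = 3 -> 2 = 4
(((ψ <-> ψ) -> ~φ) <-> (ψ <-> (φ <-> φ))) -> (~φ -> (φ <-> (φ -> φ))) = 3 -> 4 = 5
((((φ -> ψ) -> (ψ -> ψ)) <-> ~~ψ) <-> (((ψ -> ψ) -> φ) -> (~φ <-> ψ))) <-> ((((ψ <-> ψ) -> ~φ) <-> (ψ <-> (φ <-> φ))) -> (~φ -> (φ <-> (φ -> φ)))) = 1 <-> 5 = 1
~φ = ~2 = 3
φ <-> ψ = 2 <-> 1 = 4
~φ <-> (φ <-> ψ) = 3 <-> 4 = 4
φ <-> ψ = 2 <-> 1 = 4
ψ -> ψ = 1 -> 1 = 5
(ψ -> ψ) <-> ψ = 5 <-> 1 = 1
(φ <-> ψ) <-> ((ψ -> ψ) <-> ψ) = 4 <-> 1 = 2
(~φ <-> (φ <-> ψ)) -> ((φ <-> ψ) <-> ((ψ -> ψ) <-> ψ)) = 4 -> 2 = 3
(((((φ -> ψ) -> (ψ -> ψ)) <-> ~~ψ) <-> (((ψ -> ψ) -> φ) -> (~φ <-> ψ))) <-> ((((ψ <-> ψ) -> ~φ) <-> (ψ <-> (φ <-> φ))) -> (~φ -> (φ <-> (φ -> φ))))) -> ((~φ <-> (φ <-> ψ)) -> ((φ <-> ψ) <-> ((ψ -> ψ) <-> ψ))) = 1 -> 3 = 5
ψ -> ψ = 1 -> 1 = 5
ψ -> ψ = 1 -> 1 = 5
(ψ -> ψ) <-> (ψ -> ψ) = 5 <-> 5 = 5
ψ -> φ = 1 -> 2 = 5
φ <-> (ψ -> φ) = 2 <-> 5 = 2
((ψ -> ψ) <-> (ψ -> ψ)) <-> (φ <-> (ψ -> φ)) = 5 <-> 2 = 2
~(((ψ -> ψ) <-> (ψ -> ψ)) <-> (φ <-> (ψ -> φ))) = ~2 = 3
ψ <-> φ = 1 <-> 2 = 4
ψ -> φ = 1 -> 2 = 5
(ψ -> φ) <-> ψ = 5 <-> 1 = 1
(ψ <-> φ) -> ((ψ -> φ) <-> ψ) = 4 -> 1 = 2
~(((ψ -> ψ) <-> (ψ -> ψ)) <-> (φ <-> (ψ -> φ))) <-> ((ψ <-> φ) -> ((ψ -> φ) <-> ψ)) = 3 <-> 2 = 4
φ -> ψ = 2 -> 1 = 4
ψ -> (φ -> ψ) = 1 -> 4 = 5
ψ <-> φ = 1 <-> 2 = 4
(ψ -> (φ -> ψ)) <-> (ψ <-> φ) = 5 <-> 4 = 4
φ <-> ψ = 2 <-> 1 = 4
φ <-> ψ = 2 <-> 1 = 4
(φ <-> ψ) <-> (φ <-> ψ) = 4 <-> 4 = 5
((ψ -> (φ -> ψ)) <-> (ψ <-> φ)) <-> ((φ <-> ψ) <-> (φ <-> ψ)) = 4 <-> 5 = 4
(~(((ψ -> ψ) <-> (ψ -> ψ)) <-> (φ <-> (ψ -> φ))) <-> ((ψ <-> φ) -> ((ψ -> φ) <-> ψ))) -> (((ψ -> (φ -> ψ)) <-> (ψ <-> φ)) <-> ((φ <-> ψ) <-> (φ <-> ψ))) = 4 -> 4 = 5
((((((φ -> ψ) -> (ψ -> ψ)) <-> ~~ψ) <-> (((ψ -> ψ) -> φ) -> (~φ <-> ψ))) <-> ((((ψ <-> ψ) -> ~φ) <-> (ψ <-> (φ <-> φ))) -> (~φ -> (φ <-> (φ -> φ))))) -> ((~φ <-> (φ <-> ψ)) -> ((φ <-> ψ) <-> ((ψ -> ψ) <-> ψ)))) <-> ((~(((ψ -> ψ) <-> (ψ -> ψ)) <-> (φ <-> (ψ -> φ))) <-> ((ψ <-> φ) -> ((ψ -> φ) <-> ψ))) -> (((ψ -> (φ -> ψ)) <-> (ψ <-> φ)) <-> ((φ <-> ψ) <-> (φ <-> ψ)))) = 5 <-> 5 = 5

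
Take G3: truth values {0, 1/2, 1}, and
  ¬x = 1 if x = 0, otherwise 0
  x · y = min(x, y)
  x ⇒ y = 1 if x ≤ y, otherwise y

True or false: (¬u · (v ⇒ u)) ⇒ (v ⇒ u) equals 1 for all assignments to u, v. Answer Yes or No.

Yes

u = 0, v = 0 ↦ 1
u = 0, v = 1/2 ↦ 1
u = 0, v = 1 ↦ 1
u = 1/2, v = 0 ↦ 1
u = 1/2, v = 1/2 ↦ 1
u = 1/2, v = 1 ↦ 1
u = 1, v = 0 ↦ 1
u = 1, v = 1/2 ↦ 1
u = 1, v = 1 ↦ 1
Every assignment gives a value ≥ 1.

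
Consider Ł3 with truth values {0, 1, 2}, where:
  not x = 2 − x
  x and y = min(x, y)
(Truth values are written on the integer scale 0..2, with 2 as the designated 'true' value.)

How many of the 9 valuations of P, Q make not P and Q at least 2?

1

P = 0, Q = 0 ↦ 0  <
P = 0, Q = 1 ↦ 1  <
P = 0, Q = 2 ↦ 2  ≥
P = 1, Q = 0 ↦ 0  <
P = 1, Q = 1 ↦ 1  <
P = 1, Q = 2 ↦ 1  <
P = 2, Q = 0 ↦ 0  <
P = 2, Q = 1 ↦ 0  <
P = 2, Q = 2 ↦ 0  <
So 1 of the 9 assignments meets the threshold.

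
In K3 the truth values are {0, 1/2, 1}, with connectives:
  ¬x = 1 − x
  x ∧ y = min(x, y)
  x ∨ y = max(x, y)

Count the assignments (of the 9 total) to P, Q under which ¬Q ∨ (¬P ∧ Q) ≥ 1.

P = 0, Q = 0 ↦ 1  ≥
P = 0, Q = 1/2 ↦ 1/2  <
P = 0, Q = 1 ↦ 1  ≥
P = 1/2, Q = 0 ↦ 1  ≥
P = 1/2, Q = 1/2 ↦ 1/2  <
P = 1/2, Q = 1 ↦ 1/2  <
P = 1, Q = 0 ↦ 1  ≥
P = 1, Q = 1/2 ↦ 1/2  <
P = 1, Q = 1 ↦ 0  <
So 4 of the 9 assignments meet the threshold.

4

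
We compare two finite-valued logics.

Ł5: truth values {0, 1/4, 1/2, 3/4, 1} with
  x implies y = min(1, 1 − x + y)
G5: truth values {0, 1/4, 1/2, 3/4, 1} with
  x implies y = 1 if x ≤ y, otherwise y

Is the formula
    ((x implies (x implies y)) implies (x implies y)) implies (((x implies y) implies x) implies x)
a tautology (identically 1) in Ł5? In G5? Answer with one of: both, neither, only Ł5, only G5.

In Ł5: every assignment gives 1 — tautology.
In G5: at x = 1/4, y = 0 the value is 1/4 — not a tautology.

only Ł5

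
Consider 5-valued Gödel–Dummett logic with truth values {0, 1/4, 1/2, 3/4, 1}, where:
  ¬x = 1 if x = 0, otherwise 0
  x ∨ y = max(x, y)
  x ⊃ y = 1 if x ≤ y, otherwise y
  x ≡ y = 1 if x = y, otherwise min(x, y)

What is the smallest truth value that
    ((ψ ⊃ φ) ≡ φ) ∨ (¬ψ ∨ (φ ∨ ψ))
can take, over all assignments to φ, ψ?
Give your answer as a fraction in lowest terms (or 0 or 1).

1/4

Take φ = 1/4, ψ = 1/4:
ψ ⊃ φ = 1/4 ⊃ 1/4 = 1
(ψ ⊃ φ) ≡ φ = 1 ≡ 1/4 = 1/4
¬ψ = ¬1/4 = 0
φ ∨ ψ = 1/4 ∨ 1/4 = 1/4
¬ψ ∨ (φ ∨ ψ) = 0 ∨ 1/4 = 1/4
((ψ ⊃ φ) ≡ φ) ∨ (¬ψ ∨ (φ ∨ ψ)) = 1/4 ∨ 1/4 = 1/4
No assignment yields a value below 1/4, so this is the minimum.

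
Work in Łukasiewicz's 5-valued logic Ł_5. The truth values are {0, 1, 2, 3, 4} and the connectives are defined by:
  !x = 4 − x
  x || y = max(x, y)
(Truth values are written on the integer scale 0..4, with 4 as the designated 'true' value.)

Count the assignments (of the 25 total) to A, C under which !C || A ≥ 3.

16

value 4: 9 assignments (counts)
value 3: 7 assignments (counts)
value 2: 5 assignments
value 1: 3 assignments
value 0: 1 assignment
So 16 of the 25 assignments meet the threshold.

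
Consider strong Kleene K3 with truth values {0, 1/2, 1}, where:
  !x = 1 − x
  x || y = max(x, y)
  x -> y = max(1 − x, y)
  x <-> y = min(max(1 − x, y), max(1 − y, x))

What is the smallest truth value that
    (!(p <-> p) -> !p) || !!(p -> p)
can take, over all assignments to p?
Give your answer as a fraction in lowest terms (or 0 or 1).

Take p = 1/2:
p <-> p = 1/2 <-> 1/2 = 1/2
!(p <-> p) = !1/2 = 1/2
!p = !1/2 = 1/2
!(p <-> p) -> !p = 1/2 -> 1/2 = 1/2
p -> p = 1/2 -> 1/2 = 1/2
!(p -> p) = !1/2 = 1/2
!!(p -> p) = !1/2 = 1/2
(!(p <-> p) -> !p) || !!(p -> p) = 1/2 || 1/2 = 1/2
No assignment yields a value below 1/2, so this is the minimum.

1/2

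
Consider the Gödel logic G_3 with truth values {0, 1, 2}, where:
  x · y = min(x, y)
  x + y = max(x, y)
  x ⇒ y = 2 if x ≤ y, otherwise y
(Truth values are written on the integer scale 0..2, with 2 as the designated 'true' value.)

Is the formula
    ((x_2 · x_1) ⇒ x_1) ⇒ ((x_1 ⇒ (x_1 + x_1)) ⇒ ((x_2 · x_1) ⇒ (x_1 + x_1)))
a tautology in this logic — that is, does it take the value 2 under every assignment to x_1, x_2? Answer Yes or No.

x_1 = 0, x_2 = 0 ↦ 2
x_1 = 0, x_2 = 1 ↦ 2
x_1 = 0, x_2 = 2 ↦ 2
x_1 = 1, x_2 = 0 ↦ 2
x_1 = 1, x_2 = 1 ↦ 2
x_1 = 1, x_2 = 2 ↦ 2
x_1 = 2, x_2 = 0 ↦ 2
x_1 = 2, x_2 = 1 ↦ 2
x_1 = 2, x_2 = 2 ↦ 2
Every assignment gives a value ≥ 2.

Yes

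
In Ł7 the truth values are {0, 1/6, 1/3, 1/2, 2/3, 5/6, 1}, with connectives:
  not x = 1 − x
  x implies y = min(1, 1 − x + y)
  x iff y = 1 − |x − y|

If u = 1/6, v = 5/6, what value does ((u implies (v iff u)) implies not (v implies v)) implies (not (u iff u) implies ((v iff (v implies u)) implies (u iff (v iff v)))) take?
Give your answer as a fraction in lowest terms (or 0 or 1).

1

v iff u = 5/6 iff 1/6 = 1/3
u implies (v iff u) = 1/6 implies 1/3 = 1
v implies v = 5/6 implies 5/6 = 1
not (v implies v) = not 1 = 0
(u implies (v iff u)) implies not (v implies v) = 1 implies 0 = 0
u iff u = 1/6 iff 1/6 = 1
not (u iff u) = not 1 = 0
v implies u = 5/6 implies 1/6 = 1/3
v iff (v implies u) = 5/6 iff 1/3 = 1/2
v iff v = 5/6 iff 5/6 = 1
u iff (v iff v) = 1/6 iff 1 = 1/6
(v iff (v implies u)) implies (u iff (v iff v)) = 1/2 implies 1/6 = 2/3
not (u iff u) implies ((v iff (v implies u)) implies (u iff (v iff v))) = 0 implies 2/3 = 1
((u implies (v iff u)) implies not (v implies v)) implies (not (u iff u) implies ((v iff (v implies u)) implies (u iff (v iff v)))) = 0 implies 1 = 1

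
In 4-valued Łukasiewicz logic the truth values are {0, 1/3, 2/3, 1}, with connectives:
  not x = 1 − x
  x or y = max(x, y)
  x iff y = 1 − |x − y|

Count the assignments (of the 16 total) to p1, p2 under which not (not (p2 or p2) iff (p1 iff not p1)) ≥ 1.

p1 = 0, p2 = 0 ↦ 1  ≥
p1 = 0, p2 = 1/3 ↦ 2/3  <
p1 = 0, p2 = 2/3 ↦ 1/3  <
p1 = 0, p2 = 1 ↦ 0  <
p1 = 1/3, p2 = 0 ↦ 1/3  <
p1 = 1/3, p2 = 1/3 ↦ 0  <
p1 = 1/3, p2 = 2/3 ↦ 1/3  <
p1 = 1/3, p2 = 1 ↦ 2/3  <
p1 = 2/3, p2 = 0 ↦ 1/3  <
p1 = 2/3, p2 = 1/3 ↦ 0  <
p1 = 2/3, p2 = 2/3 ↦ 1/3  <
p1 = 2/3, p2 = 1 ↦ 2/3  <
p1 = 1, p2 = 0 ↦ 1  ≥
p1 = 1, p2 = 1/3 ↦ 2/3  <
p1 = 1, p2 = 2/3 ↦ 1/3  <
p1 = 1, p2 = 1 ↦ 0  <
So 2 of the 16 assignments meet the threshold.

2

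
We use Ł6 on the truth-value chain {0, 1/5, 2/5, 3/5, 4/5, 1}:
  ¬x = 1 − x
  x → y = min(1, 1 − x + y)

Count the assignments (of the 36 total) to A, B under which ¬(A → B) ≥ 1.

value 1: 1 assignment (counts)
value 4/5: 2 assignments
value 3/5: 3 assignments
value 2/5: 4 assignments
value 1/5: 5 assignments
value 0: 21 assignments
So 1 of the 36 assignments meets the threshold.

1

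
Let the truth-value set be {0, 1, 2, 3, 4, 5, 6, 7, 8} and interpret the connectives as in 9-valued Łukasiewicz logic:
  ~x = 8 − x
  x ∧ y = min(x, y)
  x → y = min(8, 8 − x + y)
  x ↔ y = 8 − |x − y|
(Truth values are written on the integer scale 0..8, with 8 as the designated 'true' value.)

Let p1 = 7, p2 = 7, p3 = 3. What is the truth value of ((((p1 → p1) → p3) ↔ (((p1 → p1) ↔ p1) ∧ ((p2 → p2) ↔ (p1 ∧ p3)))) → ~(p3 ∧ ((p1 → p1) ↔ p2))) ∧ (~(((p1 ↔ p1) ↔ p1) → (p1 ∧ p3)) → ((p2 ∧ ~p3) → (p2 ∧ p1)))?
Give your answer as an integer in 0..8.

5

p1 → p1 = 7 → 7 = 8
(p1 → p1) → p3 = 8 → 3 = 3
p1 → p1 = 7 → 7 = 8
(p1 → p1) ↔ p1 = 8 ↔ 7 = 7
p2 → p2 = 7 → 7 = 8
p1 ∧ p3 = 7 ∧ 3 = 3
(p2 → p2) ↔ (p1 ∧ p3) = 8 ↔ 3 = 3
((p1 → p1) ↔ p1) ∧ ((p2 → p2) ↔ (p1 ∧ p3)) = 7 ∧ 3 = 3
((p1 → p1) → p3) ↔ (((p1 → p1) ↔ p1) ∧ ((p2 → p2) ↔ (p1 ∧ p3))) = 3 ↔ 3 = 8
p1 → p1 = 7 → 7 = 8
(p1 → p1) ↔ p2 = 8 ↔ 7 = 7
p3 ∧ ((p1 → p1) ↔ p2) = 3 ∧ 7 = 3
~(p3 ∧ ((p1 → p1) ↔ p2)) = ~3 = 5
(((p1 → p1) → p3) ↔ (((p1 → p1) ↔ p1) ∧ ((p2 → p2) ↔ (p1 ∧ p3)))) → ~(p3 ∧ ((p1 → p1) ↔ p2)) = 8 → 5 = 5
p1 ↔ p1 = 7 ↔ 7 = 8
(p1 ↔ p1) ↔ p1 = 8 ↔ 7 = 7
p1 ∧ p3 = 7 ∧ 3 = 3
((p1 ↔ p1) ↔ p1) → (p1 ∧ p3) = 7 → 3 = 4
~(((p1 ↔ p1) ↔ p1) → (p1 ∧ p3)) = ~4 = 4
~p3 = ~3 = 5
p2 ∧ ~p3 = 7 ∧ 5 = 5
p2 ∧ p1 = 7 ∧ 7 = 7
(p2 ∧ ~p3) → (p2 ∧ p1) = 5 → 7 = 8
~(((p1 ↔ p1) ↔ p1) → (p1 ∧ p3)) → ((p2 ∧ ~p3) → (p2 ∧ p1)) = 4 → 8 = 8
((((p1 → p1) → p3) ↔ (((p1 → p1) ↔ p1) ∧ ((p2 → p2) ↔ (p1 ∧ p3)))) → ~(p3 ∧ ((p1 → p1) ↔ p2))) ∧ (~(((p1 ↔ p1) ↔ p1) → (p1 ∧ p3)) → ((p2 ∧ ~p3) → (p2 ∧ p1))) = 5 ∧ 8 = 5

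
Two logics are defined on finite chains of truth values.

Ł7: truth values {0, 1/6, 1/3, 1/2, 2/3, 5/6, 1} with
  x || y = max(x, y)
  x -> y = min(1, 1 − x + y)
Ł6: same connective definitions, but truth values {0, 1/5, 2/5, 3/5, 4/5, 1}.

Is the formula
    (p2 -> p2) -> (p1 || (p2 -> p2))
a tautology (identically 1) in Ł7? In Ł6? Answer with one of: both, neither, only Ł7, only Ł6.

both

In Ł7: every assignment gives 1 — tautology.
In Ł6: every assignment gives 1 — tautology.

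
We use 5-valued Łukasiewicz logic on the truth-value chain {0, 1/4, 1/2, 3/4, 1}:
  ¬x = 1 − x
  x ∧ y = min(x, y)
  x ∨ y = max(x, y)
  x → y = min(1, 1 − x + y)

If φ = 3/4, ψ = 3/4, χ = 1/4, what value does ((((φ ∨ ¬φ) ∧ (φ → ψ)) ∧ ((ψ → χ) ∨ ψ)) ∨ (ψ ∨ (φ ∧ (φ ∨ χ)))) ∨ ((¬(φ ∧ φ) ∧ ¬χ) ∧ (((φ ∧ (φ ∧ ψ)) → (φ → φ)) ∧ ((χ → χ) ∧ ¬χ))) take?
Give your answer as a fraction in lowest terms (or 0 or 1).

¬φ = ¬3/4 = 1/4
φ ∨ ¬φ = 3/4 ∨ 1/4 = 3/4
φ → ψ = 3/4 → 3/4 = 1
(φ ∨ ¬φ) ∧ (φ → ψ) = 3/4 ∧ 1 = 3/4
ψ → χ = 3/4 → 1/4 = 1/2
(ψ → χ) ∨ ψ = 1/2 ∨ 3/4 = 3/4
((φ ∨ ¬φ) ∧ (φ → ψ)) ∧ ((ψ → χ) ∨ ψ) = 3/4 ∧ 3/4 = 3/4
φ ∨ χ = 3/4 ∨ 1/4 = 3/4
φ ∧ (φ ∨ χ) = 3/4 ∧ 3/4 = 3/4
ψ ∨ (φ ∧ (φ ∨ χ)) = 3/4 ∨ 3/4 = 3/4
(((φ ∨ ¬φ) ∧ (φ → ψ)) ∧ ((ψ → χ) ∨ ψ)) ∨ (ψ ∨ (φ ∧ (φ ∨ χ))) = 3/4 ∨ 3/4 = 3/4
φ ∧ φ = 3/4 ∧ 3/4 = 3/4
¬(φ ∧ φ) = ¬3/4 = 1/4
¬χ = ¬1/4 = 3/4
¬(φ ∧ φ) ∧ ¬χ = 1/4 ∧ 3/4 = 1/4
φ ∧ ψ = 3/4 ∧ 3/4 = 3/4
φ ∧ (φ ∧ ψ) = 3/4 ∧ 3/4 = 3/4
φ → φ = 3/4 → 3/4 = 1
(φ ∧ (φ ∧ ψ)) → (φ → φ) = 3/4 → 1 = 1
χ → χ = 1/4 → 1/4 = 1
¬χ = ¬1/4 = 3/4
(χ → χ) ∧ ¬χ = 1 ∧ 3/4 = 3/4
((φ ∧ (φ ∧ ψ)) → (φ → φ)) ∧ ((χ → χ) ∧ ¬χ) = 1 ∧ 3/4 = 3/4
(¬(φ ∧ φ) ∧ ¬χ) ∧ (((φ ∧ (φ ∧ ψ)) → (φ → φ)) ∧ ((χ → χ) ∧ ¬χ)) = 1/4 ∧ 3/4 = 1/4
((((φ ∨ ¬φ) ∧ (φ → ψ)) ∧ ((ψ → χ) ∨ ψ)) ∨ (ψ ∨ (φ ∧ (φ ∨ χ)))) ∨ ((¬(φ ∧ φ) ∧ ¬χ) ∧ (((φ ∧ (φ ∧ ψ)) → (φ → φ)) ∧ ((χ → χ) ∧ ¬χ))) = 3/4 ∨ 1/4 = 3/4

3/4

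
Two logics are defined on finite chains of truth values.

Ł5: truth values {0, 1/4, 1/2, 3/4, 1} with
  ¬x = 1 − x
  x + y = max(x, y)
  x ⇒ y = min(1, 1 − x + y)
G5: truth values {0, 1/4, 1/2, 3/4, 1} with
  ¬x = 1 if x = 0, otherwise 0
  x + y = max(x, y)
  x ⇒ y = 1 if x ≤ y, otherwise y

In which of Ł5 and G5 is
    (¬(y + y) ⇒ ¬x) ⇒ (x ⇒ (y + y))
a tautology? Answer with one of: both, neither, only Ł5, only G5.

In Ł5: every assignment gives 1 — tautology.
In G5: at x = 1/2, y = 1/4 the value is 1/4 — not a tautology.

only Ł5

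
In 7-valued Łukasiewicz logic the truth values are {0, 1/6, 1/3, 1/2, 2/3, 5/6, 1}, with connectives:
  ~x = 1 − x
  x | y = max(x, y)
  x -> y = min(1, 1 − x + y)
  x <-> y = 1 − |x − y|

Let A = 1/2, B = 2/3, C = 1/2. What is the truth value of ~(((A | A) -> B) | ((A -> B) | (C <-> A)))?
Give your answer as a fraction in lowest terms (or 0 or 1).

A | A = 1/2 | 1/2 = 1/2
(A | A) -> B = 1/2 -> 2/3 = 1
A -> B = 1/2 -> 2/3 = 1
C <-> A = 1/2 <-> 1/2 = 1
(A -> B) | (C <-> A) = 1 | 1 = 1
((A | A) -> B) | ((A -> B) | (C <-> A)) = 1 | 1 = 1
~(((A | A) -> B) | ((A -> B) | (C <-> A))) = ~1 = 0

0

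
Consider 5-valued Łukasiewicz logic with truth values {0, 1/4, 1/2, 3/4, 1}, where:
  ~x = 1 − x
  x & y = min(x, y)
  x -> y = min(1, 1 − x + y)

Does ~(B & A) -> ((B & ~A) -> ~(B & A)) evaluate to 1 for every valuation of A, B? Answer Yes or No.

Yes

At A = 1/2, B = 3/4, for instance:
B & A = 3/4 & 1/2 = 1/2
~(B & A) = ~1/2 = 1/2
~A = ~1/2 = 1/2
B & ~A = 3/4 & 1/2 = 1/2
(B & ~A) -> ~(B & A) = 1/2 -> 1/2 = 1
~(B & A) -> ((B & ~A) -> ~(B & A)) = 1/2 -> 1 = 1
and checking the remaining 24 assignments likewise gives ≥ 1 in every case.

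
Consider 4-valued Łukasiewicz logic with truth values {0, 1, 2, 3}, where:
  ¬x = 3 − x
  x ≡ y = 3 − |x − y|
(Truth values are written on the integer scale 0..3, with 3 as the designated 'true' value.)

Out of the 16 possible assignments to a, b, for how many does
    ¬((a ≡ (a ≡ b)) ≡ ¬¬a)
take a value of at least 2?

5

a = 0, b = 0 ↦ 0  <
a = 0, b = 1 ↦ 1  <
a = 0, b = 2 ↦ 2  ≥
a = 0, b = 3 ↦ 3  ≥
a = 1, b = 0 ↦ 1  <
a = 1, b = 1 ↦ 0  <
a = 1, b = 2 ↦ 1  <
a = 1, b = 3 ↦ 2  ≥
a = 2, b = 0 ↦ 0  <
a = 2, b = 1 ↦ 1  <
a = 2, b = 2 ↦ 0  <
a = 2, b = 3 ↦ 1  <
a = 3, b = 0 ↦ 3  ≥
a = 3, b = 1 ↦ 2  ≥
a = 3, b = 2 ↦ 1  <
a = 3, b = 3 ↦ 0  <
So 5 of the 16 assignments meet the threshold.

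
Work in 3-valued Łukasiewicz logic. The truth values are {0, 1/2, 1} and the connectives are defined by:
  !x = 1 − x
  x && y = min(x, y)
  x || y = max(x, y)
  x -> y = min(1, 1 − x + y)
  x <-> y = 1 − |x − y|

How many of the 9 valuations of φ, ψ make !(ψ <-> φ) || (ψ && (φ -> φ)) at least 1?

4

φ = 0, ψ = 0 ↦ 0  <
φ = 0, ψ = 1/2 ↦ 1/2  <
φ = 0, ψ = 1 ↦ 1  ≥
φ = 1/2, ψ = 0 ↦ 1/2  <
φ = 1/2, ψ = 1/2 ↦ 1/2  <
φ = 1/2, ψ = 1 ↦ 1  ≥
φ = 1, ψ = 0 ↦ 1  ≥
φ = 1, ψ = 1/2 ↦ 1/2  <
φ = 1, ψ = 1 ↦ 1  ≥
So 4 of the 9 assignments meet the threshold.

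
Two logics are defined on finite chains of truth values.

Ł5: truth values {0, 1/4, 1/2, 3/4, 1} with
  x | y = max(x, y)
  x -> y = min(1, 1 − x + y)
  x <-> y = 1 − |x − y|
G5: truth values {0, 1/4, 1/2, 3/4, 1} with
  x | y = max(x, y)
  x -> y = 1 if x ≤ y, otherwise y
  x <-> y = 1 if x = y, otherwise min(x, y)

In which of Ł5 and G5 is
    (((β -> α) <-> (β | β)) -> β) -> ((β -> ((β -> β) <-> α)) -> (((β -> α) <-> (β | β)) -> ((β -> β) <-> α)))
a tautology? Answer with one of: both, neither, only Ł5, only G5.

both

In Ł5: every assignment gives 1 — tautology.
In G5: every assignment gives 1 — tautology.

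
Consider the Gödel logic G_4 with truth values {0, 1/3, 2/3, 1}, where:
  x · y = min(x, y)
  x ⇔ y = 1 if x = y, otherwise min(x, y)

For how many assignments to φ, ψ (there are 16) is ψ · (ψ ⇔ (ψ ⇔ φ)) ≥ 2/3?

φ = 0, ψ = 0 ↦ 0  <
φ = 0, ψ = 1/3 ↦ 0  <
φ = 0, ψ = 2/3 ↦ 0  <
φ = 0, ψ = 1 ↦ 0  <
φ = 1/3, ψ = 0 ↦ 0  <
φ = 1/3, ψ = 1/3 ↦ 1/3  <
φ = 1/3, ψ = 2/3 ↦ 1/3  <
φ = 1/3, ψ = 1 ↦ 1/3  <
φ = 2/3, ψ = 0 ↦ 0  <
φ = 2/3, ψ = 1/3 ↦ 1/3  <
φ = 2/3, ψ = 2/3 ↦ 2/3  ≥
φ = 2/3, ψ = 1 ↦ 2/3  ≥
φ = 1, ψ = 0 ↦ 0  <
φ = 1, ψ = 1/3 ↦ 1/3  <
φ = 1, ψ = 2/3 ↦ 2/3  ≥
φ = 1, ψ = 1 ↦ 1  ≥
So 4 of the 16 assignments meet the threshold.

4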